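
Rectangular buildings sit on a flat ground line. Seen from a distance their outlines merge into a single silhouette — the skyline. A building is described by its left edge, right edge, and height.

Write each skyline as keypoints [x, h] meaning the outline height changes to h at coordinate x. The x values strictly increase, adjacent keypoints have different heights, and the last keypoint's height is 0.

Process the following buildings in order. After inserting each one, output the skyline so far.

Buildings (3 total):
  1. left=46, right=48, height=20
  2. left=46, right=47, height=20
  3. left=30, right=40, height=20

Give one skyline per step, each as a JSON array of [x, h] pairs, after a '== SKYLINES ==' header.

== SKYLINES ==
[[46,20],[48,0]]
[[46,20],[48,0]]
[[30,20],[40,0],[46,20],[48,0]]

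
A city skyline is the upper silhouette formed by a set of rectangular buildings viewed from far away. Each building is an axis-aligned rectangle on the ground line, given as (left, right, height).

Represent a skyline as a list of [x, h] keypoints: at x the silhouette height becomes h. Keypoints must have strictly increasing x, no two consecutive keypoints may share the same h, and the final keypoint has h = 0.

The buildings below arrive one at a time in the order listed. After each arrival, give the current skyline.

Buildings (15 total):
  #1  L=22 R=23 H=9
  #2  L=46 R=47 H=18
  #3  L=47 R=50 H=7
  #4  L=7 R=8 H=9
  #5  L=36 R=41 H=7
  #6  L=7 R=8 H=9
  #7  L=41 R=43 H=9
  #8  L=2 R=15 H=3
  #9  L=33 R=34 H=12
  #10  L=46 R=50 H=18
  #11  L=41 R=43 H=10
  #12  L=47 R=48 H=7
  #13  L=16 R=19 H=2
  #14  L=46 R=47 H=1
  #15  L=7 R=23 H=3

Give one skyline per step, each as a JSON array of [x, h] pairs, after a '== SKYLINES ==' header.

== SKYLINES ==
[[22,9],[23,0]]
[[22,9],[23,0],[46,18],[47,0]]
[[22,9],[23,0],[46,18],[47,7],[50,0]]
[[7,9],[8,0],[22,9],[23,0],[46,18],[47,7],[50,0]]
[[7,9],[8,0],[22,9],[23,0],[36,7],[41,0],[46,18],[47,7],[50,0]]
[[7,9],[8,0],[22,9],[23,0],[36,7],[41,0],[46,18],[47,7],[50,0]]
[[7,9],[8,0],[22,9],[23,0],[36,7],[41,9],[43,0],[46,18],[47,7],[50,0]]
[[2,3],[7,9],[8,3],[15,0],[22,9],[23,0],[36,7],[41,9],[43,0],[46,18],[47,7],[50,0]]
[[2,3],[7,9],[8,3],[15,0],[22,9],[23,0],[33,12],[34,0],[36,7],[41,9],[43,0],[46,18],[47,7],[50,0]]
[[2,3],[7,9],[8,3],[15,0],[22,9],[23,0],[33,12],[34,0],[36,7],[41,9],[43,0],[46,18],[50,0]]
[[2,3],[7,9],[8,3],[15,0],[22,9],[23,0],[33,12],[34,0],[36,7],[41,10],[43,0],[46,18],[50,0]]
[[2,3],[7,9],[8,3],[15,0],[22,9],[23,0],[33,12],[34,0],[36,7],[41,10],[43,0],[46,18],[50,0]]
[[2,3],[7,9],[8,3],[15,0],[16,2],[19,0],[22,9],[23,0],[33,12],[34,0],[36,7],[41,10],[43,0],[46,18],[50,0]]
[[2,3],[7,9],[8,3],[15,0],[16,2],[19,0],[22,9],[23,0],[33,12],[34,0],[36,7],[41,10],[43,0],[46,18],[50,0]]
[[2,3],[7,9],[8,3],[22,9],[23,0],[33,12],[34,0],[36,7],[41,10],[43,0],[46,18],[50,0]]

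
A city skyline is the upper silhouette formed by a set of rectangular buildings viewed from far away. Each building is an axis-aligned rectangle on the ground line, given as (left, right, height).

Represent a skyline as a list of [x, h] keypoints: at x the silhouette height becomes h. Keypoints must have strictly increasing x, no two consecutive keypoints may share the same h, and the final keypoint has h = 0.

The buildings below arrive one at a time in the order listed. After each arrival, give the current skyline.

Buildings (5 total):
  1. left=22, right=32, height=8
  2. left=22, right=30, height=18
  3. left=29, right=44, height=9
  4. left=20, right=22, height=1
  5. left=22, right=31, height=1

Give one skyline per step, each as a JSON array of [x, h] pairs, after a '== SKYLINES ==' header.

== SKYLINES ==
[[22,8],[32,0]]
[[22,18],[30,8],[32,0]]
[[22,18],[30,9],[44,0]]
[[20,1],[22,18],[30,9],[44,0]]
[[20,1],[22,18],[30,9],[44,0]]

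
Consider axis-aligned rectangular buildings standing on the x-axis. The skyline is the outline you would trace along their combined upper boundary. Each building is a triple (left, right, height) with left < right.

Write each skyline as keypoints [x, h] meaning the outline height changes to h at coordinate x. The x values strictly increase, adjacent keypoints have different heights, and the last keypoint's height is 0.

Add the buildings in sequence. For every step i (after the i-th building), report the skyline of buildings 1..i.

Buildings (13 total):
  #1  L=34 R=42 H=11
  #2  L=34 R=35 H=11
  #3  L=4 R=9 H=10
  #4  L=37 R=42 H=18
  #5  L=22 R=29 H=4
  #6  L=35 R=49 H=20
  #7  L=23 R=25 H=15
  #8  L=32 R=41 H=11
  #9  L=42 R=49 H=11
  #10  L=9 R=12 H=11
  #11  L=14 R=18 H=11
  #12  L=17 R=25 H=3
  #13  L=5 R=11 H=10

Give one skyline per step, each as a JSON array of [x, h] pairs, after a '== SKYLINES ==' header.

== SKYLINES ==
[[34,11],[42,0]]
[[34,11],[42,0]]
[[4,10],[9,0],[34,11],[42,0]]
[[4,10],[9,0],[34,11],[37,18],[42,0]]
[[4,10],[9,0],[22,4],[29,0],[34,11],[37,18],[42,0]]
[[4,10],[9,0],[22,4],[29,0],[34,11],[35,20],[49,0]]
[[4,10],[9,0],[22,4],[23,15],[25,4],[29,0],[34,11],[35,20],[49,0]]
[[4,10],[9,0],[22,4],[23,15],[25,4],[29,0],[32,11],[35,20],[49,0]]
[[4,10],[9,0],[22,4],[23,15],[25,4],[29,0],[32,11],[35,20],[49,0]]
[[4,10],[9,11],[12,0],[22,4],[23,15],[25,4],[29,0],[32,11],[35,20],[49,0]]
[[4,10],[9,11],[12,0],[14,11],[18,0],[22,4],[23,15],[25,4],[29,0],[32,11],[35,20],[49,0]]
[[4,10],[9,11],[12,0],[14,11],[18,3],[22,4],[23,15],[25,4],[29,0],[32,11],[35,20],[49,0]]
[[4,10],[9,11],[12,0],[14,11],[18,3],[22,4],[23,15],[25,4],[29,0],[32,11],[35,20],[49,0]]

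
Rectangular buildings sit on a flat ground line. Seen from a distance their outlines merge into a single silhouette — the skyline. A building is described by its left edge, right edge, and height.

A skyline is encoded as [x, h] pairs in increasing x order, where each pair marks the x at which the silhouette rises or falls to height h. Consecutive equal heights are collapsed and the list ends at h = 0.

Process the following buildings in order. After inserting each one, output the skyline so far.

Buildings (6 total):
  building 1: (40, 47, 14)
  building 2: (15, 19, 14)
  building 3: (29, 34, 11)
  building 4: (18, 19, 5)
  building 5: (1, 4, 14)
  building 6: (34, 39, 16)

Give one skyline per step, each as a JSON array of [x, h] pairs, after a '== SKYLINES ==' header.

== SKYLINES ==
[[40,14],[47,0]]
[[15,14],[19,0],[40,14],[47,0]]
[[15,14],[19,0],[29,11],[34,0],[40,14],[47,0]]
[[15,14],[19,0],[29,11],[34,0],[40,14],[47,0]]
[[1,14],[4,0],[15,14],[19,0],[29,11],[34,0],[40,14],[47,0]]
[[1,14],[4,0],[15,14],[19,0],[29,11],[34,16],[39,0],[40,14],[47,0]]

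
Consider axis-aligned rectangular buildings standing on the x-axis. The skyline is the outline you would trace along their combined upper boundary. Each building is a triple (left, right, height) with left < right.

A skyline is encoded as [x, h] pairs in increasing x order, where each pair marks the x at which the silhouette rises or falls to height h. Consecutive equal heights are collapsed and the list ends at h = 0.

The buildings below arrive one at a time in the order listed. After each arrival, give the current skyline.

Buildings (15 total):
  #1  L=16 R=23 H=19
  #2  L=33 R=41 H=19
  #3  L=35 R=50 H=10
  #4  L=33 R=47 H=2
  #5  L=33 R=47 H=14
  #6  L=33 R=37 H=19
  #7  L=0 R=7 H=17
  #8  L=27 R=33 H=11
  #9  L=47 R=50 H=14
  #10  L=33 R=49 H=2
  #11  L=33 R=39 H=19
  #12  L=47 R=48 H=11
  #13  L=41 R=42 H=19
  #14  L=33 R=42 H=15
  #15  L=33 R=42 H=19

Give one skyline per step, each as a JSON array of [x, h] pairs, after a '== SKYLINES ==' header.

== SKYLINES ==
[[16,19],[23,0]]
[[16,19],[23,0],[33,19],[41,0]]
[[16,19],[23,0],[33,19],[41,10],[50,0]]
[[16,19],[23,0],[33,19],[41,10],[50,0]]
[[16,19],[23,0],[33,19],[41,14],[47,10],[50,0]]
[[16,19],[23,0],[33,19],[41,14],[47,10],[50,0]]
[[0,17],[7,0],[16,19],[23,0],[33,19],[41,14],[47,10],[50,0]]
[[0,17],[7,0],[16,19],[23,0],[27,11],[33,19],[41,14],[47,10],[50,0]]
[[0,17],[7,0],[16,19],[23,0],[27,11],[33,19],[41,14],[50,0]]
[[0,17],[7,0],[16,19],[23,0],[27,11],[33,19],[41,14],[50,0]]
[[0,17],[7,0],[16,19],[23,0],[27,11],[33,19],[41,14],[50,0]]
[[0,17],[7,0],[16,19],[23,0],[27,11],[33,19],[41,14],[50,0]]
[[0,17],[7,0],[16,19],[23,0],[27,11],[33,19],[42,14],[50,0]]
[[0,17],[7,0],[16,19],[23,0],[27,11],[33,19],[42,14],[50,0]]
[[0,17],[7,0],[16,19],[23,0],[27,11],[33,19],[42,14],[50,0]]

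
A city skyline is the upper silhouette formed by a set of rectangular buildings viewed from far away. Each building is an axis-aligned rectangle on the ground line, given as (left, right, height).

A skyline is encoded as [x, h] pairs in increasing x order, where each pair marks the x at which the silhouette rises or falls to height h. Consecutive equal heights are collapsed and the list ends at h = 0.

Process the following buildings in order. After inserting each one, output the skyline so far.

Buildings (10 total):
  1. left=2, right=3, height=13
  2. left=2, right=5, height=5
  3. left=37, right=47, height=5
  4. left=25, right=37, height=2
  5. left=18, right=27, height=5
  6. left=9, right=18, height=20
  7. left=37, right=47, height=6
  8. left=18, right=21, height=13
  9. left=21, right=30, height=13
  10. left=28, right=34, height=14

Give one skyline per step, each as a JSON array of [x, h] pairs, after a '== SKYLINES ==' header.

== SKYLINES ==
[[2,13],[3,0]]
[[2,13],[3,5],[5,0]]
[[2,13],[3,5],[5,0],[37,5],[47,0]]
[[2,13],[3,5],[5,0],[25,2],[37,5],[47,0]]
[[2,13],[3,5],[5,0],[18,5],[27,2],[37,5],[47,0]]
[[2,13],[3,5],[5,0],[9,20],[18,5],[27,2],[37,5],[47,0]]
[[2,13],[3,5],[5,0],[9,20],[18,5],[27,2],[37,6],[47,0]]
[[2,13],[3,5],[5,0],[9,20],[18,13],[21,5],[27,2],[37,6],[47,0]]
[[2,13],[3,5],[5,0],[9,20],[18,13],[30,2],[37,6],[47,0]]
[[2,13],[3,5],[5,0],[9,20],[18,13],[28,14],[34,2],[37,6],[47,0]]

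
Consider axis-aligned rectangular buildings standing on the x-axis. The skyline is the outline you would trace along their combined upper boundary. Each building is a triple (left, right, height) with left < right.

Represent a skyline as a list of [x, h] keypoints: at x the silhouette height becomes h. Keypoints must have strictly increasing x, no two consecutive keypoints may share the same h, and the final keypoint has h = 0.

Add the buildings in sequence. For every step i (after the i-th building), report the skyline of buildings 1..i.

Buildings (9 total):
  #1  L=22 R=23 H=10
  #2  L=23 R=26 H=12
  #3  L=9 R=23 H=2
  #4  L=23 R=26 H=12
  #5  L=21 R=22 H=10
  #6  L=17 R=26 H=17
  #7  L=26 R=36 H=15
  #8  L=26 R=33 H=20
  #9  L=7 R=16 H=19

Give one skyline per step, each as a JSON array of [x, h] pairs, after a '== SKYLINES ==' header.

== SKYLINES ==
[[22,10],[23,0]]
[[22,10],[23,12],[26,0]]
[[9,2],[22,10],[23,12],[26,0]]
[[9,2],[22,10],[23,12],[26,0]]
[[9,2],[21,10],[23,12],[26,0]]
[[9,2],[17,17],[26,0]]
[[9,2],[17,17],[26,15],[36,0]]
[[9,2],[17,17],[26,20],[33,15],[36,0]]
[[7,19],[16,2],[17,17],[26,20],[33,15],[36,0]]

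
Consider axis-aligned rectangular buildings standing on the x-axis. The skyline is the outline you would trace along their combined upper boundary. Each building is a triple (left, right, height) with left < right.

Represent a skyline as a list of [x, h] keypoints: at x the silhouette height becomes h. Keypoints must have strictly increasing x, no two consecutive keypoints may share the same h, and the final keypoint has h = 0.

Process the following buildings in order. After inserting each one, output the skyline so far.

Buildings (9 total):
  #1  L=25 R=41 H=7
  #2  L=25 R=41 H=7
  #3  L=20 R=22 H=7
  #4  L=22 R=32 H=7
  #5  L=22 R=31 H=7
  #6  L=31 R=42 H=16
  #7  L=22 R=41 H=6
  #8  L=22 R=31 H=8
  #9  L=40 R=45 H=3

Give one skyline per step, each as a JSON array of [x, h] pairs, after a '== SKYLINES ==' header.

== SKYLINES ==
[[25,7],[41,0]]
[[25,7],[41,0]]
[[20,7],[22,0],[25,7],[41,0]]
[[20,7],[41,0]]
[[20,7],[41,0]]
[[20,7],[31,16],[42,0]]
[[20,7],[31,16],[42,0]]
[[20,7],[22,8],[31,16],[42,0]]
[[20,7],[22,8],[31,16],[42,3],[45,0]]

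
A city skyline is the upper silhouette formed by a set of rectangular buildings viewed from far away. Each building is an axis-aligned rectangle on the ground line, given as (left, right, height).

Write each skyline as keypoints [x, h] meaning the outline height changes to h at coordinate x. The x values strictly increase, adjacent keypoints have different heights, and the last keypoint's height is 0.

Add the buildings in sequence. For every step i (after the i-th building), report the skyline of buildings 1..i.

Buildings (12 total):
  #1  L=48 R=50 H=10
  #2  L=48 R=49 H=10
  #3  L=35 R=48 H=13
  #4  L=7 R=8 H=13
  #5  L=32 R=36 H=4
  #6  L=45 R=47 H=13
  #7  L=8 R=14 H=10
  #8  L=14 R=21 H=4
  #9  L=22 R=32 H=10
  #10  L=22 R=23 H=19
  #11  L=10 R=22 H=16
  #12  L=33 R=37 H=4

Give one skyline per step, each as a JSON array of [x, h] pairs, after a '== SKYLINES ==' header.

== SKYLINES ==
[[48,10],[50,0]]
[[48,10],[50,0]]
[[35,13],[48,10],[50,0]]
[[7,13],[8,0],[35,13],[48,10],[50,0]]
[[7,13],[8,0],[32,4],[35,13],[48,10],[50,0]]
[[7,13],[8,0],[32,4],[35,13],[48,10],[50,0]]
[[7,13],[8,10],[14,0],[32,4],[35,13],[48,10],[50,0]]
[[7,13],[8,10],[14,4],[21,0],[32,4],[35,13],[48,10],[50,0]]
[[7,13],[8,10],[14,4],[21,0],[22,10],[32,4],[35,13],[48,10],[50,0]]
[[7,13],[8,10],[14,4],[21,0],[22,19],[23,10],[32,4],[35,13],[48,10],[50,0]]
[[7,13],[8,10],[10,16],[22,19],[23,10],[32,4],[35,13],[48,10],[50,0]]
[[7,13],[8,10],[10,16],[22,19],[23,10],[32,4],[35,13],[48,10],[50,0]]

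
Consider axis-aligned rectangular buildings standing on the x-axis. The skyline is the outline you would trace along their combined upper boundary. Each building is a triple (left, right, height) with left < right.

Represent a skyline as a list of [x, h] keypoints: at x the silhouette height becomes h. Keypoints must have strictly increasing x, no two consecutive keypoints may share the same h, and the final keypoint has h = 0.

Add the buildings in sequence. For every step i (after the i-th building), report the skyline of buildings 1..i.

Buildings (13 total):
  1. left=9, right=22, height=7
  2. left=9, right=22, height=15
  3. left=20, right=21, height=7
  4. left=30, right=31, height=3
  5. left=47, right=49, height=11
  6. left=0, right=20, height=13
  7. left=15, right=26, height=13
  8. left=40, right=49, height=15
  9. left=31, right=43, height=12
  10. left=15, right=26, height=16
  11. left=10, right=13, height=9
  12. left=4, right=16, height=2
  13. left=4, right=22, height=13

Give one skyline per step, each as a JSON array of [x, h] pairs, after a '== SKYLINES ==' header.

== SKYLINES ==
[[9,7],[22,0]]
[[9,15],[22,0]]
[[9,15],[22,0]]
[[9,15],[22,0],[30,3],[31,0]]
[[9,15],[22,0],[30,3],[31,0],[47,11],[49,0]]
[[0,13],[9,15],[22,0],[30,3],[31,0],[47,11],[49,0]]
[[0,13],[9,15],[22,13],[26,0],[30,3],[31,0],[47,11],[49,0]]
[[0,13],[9,15],[22,13],[26,0],[30,3],[31,0],[40,15],[49,0]]
[[0,13],[9,15],[22,13],[26,0],[30,3],[31,12],[40,15],[49,0]]
[[0,13],[9,15],[15,16],[26,0],[30,3],[31,12],[40,15],[49,0]]
[[0,13],[9,15],[15,16],[26,0],[30,3],[31,12],[40,15],[49,0]]
[[0,13],[9,15],[15,16],[26,0],[30,3],[31,12],[40,15],[49,0]]
[[0,13],[9,15],[15,16],[26,0],[30,3],[31,12],[40,15],[49,0]]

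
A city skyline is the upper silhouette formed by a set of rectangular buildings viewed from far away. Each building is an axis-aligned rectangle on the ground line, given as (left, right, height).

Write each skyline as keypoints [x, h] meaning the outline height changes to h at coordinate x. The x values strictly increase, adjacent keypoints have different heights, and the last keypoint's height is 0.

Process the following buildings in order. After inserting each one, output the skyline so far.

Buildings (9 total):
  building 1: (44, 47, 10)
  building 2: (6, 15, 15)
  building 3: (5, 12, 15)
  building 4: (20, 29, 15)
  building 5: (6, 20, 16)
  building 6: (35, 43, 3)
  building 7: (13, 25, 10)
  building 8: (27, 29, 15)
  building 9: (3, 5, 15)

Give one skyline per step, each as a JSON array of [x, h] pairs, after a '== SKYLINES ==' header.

== SKYLINES ==
[[44,10],[47,0]]
[[6,15],[15,0],[44,10],[47,0]]
[[5,15],[15,0],[44,10],[47,0]]
[[5,15],[15,0],[20,15],[29,0],[44,10],[47,0]]
[[5,15],[6,16],[20,15],[29,0],[44,10],[47,0]]
[[5,15],[6,16],[20,15],[29,0],[35,3],[43,0],[44,10],[47,0]]
[[5,15],[6,16],[20,15],[29,0],[35,3],[43,0],[44,10],[47,0]]
[[5,15],[6,16],[20,15],[29,0],[35,3],[43,0],[44,10],[47,0]]
[[3,15],[6,16],[20,15],[29,0],[35,3],[43,0],[44,10],[47,0]]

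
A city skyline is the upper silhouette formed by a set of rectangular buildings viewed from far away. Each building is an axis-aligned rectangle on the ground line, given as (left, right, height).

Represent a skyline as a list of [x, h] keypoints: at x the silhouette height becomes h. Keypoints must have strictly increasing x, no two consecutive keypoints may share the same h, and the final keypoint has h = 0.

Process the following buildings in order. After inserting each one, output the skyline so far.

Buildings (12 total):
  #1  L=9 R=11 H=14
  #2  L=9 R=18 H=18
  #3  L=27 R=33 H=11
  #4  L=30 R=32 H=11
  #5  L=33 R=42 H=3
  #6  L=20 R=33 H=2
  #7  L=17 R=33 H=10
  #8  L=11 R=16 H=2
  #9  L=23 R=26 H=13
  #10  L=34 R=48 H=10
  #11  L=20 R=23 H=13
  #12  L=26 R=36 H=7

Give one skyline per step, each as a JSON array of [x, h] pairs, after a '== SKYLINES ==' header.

== SKYLINES ==
[[9,14],[11,0]]
[[9,18],[18,0]]
[[9,18],[18,0],[27,11],[33,0]]
[[9,18],[18,0],[27,11],[33,0]]
[[9,18],[18,0],[27,11],[33,3],[42,0]]
[[9,18],[18,0],[20,2],[27,11],[33,3],[42,0]]
[[9,18],[18,10],[27,11],[33,3],[42,0]]
[[9,18],[18,10],[27,11],[33,3],[42,0]]
[[9,18],[18,10],[23,13],[26,10],[27,11],[33,3],[42,0]]
[[9,18],[18,10],[23,13],[26,10],[27,11],[33,3],[34,10],[48,0]]
[[9,18],[18,10],[20,13],[26,10],[27,11],[33,3],[34,10],[48,0]]
[[9,18],[18,10],[20,13],[26,10],[27,11],[33,7],[34,10],[48,0]]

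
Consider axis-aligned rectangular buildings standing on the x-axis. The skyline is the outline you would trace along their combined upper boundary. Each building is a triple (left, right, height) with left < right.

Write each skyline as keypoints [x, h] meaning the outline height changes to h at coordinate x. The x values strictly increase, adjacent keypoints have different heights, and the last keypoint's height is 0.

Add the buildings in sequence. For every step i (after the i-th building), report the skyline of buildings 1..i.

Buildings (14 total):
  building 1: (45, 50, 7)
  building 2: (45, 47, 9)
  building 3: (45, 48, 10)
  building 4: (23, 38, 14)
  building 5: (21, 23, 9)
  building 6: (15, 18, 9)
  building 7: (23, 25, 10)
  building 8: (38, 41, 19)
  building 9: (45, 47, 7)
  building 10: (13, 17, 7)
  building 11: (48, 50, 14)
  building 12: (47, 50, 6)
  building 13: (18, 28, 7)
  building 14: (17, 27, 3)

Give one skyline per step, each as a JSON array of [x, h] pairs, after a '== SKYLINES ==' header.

== SKYLINES ==
[[45,7],[50,0]]
[[45,9],[47,7],[50,0]]
[[45,10],[48,7],[50,0]]
[[23,14],[38,0],[45,10],[48,7],[50,0]]
[[21,9],[23,14],[38,0],[45,10],[48,7],[50,0]]
[[15,9],[18,0],[21,9],[23,14],[38,0],[45,10],[48,7],[50,0]]
[[15,9],[18,0],[21,9],[23,14],[38,0],[45,10],[48,7],[50,0]]
[[15,9],[18,0],[21,9],[23,14],[38,19],[41,0],[45,10],[48,7],[50,0]]
[[15,9],[18,0],[21,9],[23,14],[38,19],[41,0],[45,10],[48,7],[50,0]]
[[13,7],[15,9],[18,0],[21,9],[23,14],[38,19],[41,0],[45,10],[48,7],[50,0]]
[[13,7],[15,9],[18,0],[21,9],[23,14],[38,19],[41,0],[45,10],[48,14],[50,0]]
[[13,7],[15,9],[18,0],[21,9],[23,14],[38,19],[41,0],[45,10],[48,14],[50,0]]
[[13,7],[15,9],[18,7],[21,9],[23,14],[38,19],[41,0],[45,10],[48,14],[50,0]]
[[13,7],[15,9],[18,7],[21,9],[23,14],[38,19],[41,0],[45,10],[48,14],[50,0]]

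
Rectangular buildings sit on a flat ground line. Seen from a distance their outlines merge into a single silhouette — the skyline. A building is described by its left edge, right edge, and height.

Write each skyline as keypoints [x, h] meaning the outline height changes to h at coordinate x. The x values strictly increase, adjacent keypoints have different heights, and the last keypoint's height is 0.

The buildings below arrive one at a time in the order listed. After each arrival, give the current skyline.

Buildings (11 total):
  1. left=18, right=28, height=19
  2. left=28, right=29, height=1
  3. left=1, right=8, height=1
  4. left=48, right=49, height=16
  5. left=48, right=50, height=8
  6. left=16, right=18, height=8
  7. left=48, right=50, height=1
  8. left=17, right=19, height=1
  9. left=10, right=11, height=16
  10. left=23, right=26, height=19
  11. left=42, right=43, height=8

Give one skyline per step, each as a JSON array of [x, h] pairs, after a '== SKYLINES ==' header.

== SKYLINES ==
[[18,19],[28,0]]
[[18,19],[28,1],[29,0]]
[[1,1],[8,0],[18,19],[28,1],[29,0]]
[[1,1],[8,0],[18,19],[28,1],[29,0],[48,16],[49,0]]
[[1,1],[8,0],[18,19],[28,1],[29,0],[48,16],[49,8],[50,0]]
[[1,1],[8,0],[16,8],[18,19],[28,1],[29,0],[48,16],[49,8],[50,0]]
[[1,1],[8,0],[16,8],[18,19],[28,1],[29,0],[48,16],[49,8],[50,0]]
[[1,1],[8,0],[16,8],[18,19],[28,1],[29,0],[48,16],[49,8],[50,0]]
[[1,1],[8,0],[10,16],[11,0],[16,8],[18,19],[28,1],[29,0],[48,16],[49,8],[50,0]]
[[1,1],[8,0],[10,16],[11,0],[16,8],[18,19],[28,1],[29,0],[48,16],[49,8],[50,0]]
[[1,1],[8,0],[10,16],[11,0],[16,8],[18,19],[28,1],[29,0],[42,8],[43,0],[48,16],[49,8],[50,0]]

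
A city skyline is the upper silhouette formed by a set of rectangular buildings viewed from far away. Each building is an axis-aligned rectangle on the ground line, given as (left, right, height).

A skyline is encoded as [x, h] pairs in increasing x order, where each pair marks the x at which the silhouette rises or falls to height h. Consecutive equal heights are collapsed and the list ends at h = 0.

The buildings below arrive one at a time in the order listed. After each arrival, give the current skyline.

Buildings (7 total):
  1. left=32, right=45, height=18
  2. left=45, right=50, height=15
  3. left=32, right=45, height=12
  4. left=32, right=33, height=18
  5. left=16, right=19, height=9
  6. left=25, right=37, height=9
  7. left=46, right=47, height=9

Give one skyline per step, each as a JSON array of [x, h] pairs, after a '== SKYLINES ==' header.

== SKYLINES ==
[[32,18],[45,0]]
[[32,18],[45,15],[50,0]]
[[32,18],[45,15],[50,0]]
[[32,18],[45,15],[50,0]]
[[16,9],[19,0],[32,18],[45,15],[50,0]]
[[16,9],[19,0],[25,9],[32,18],[45,15],[50,0]]
[[16,9],[19,0],[25,9],[32,18],[45,15],[50,0]]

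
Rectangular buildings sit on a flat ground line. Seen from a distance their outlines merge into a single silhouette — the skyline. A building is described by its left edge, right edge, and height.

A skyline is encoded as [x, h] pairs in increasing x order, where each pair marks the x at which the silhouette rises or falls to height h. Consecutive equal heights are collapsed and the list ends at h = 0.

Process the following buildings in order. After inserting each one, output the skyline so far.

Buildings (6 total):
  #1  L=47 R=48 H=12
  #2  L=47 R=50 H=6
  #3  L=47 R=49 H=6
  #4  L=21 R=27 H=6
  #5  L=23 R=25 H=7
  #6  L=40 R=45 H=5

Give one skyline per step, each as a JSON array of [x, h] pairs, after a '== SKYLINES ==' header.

== SKYLINES ==
[[47,12],[48,0]]
[[47,12],[48,6],[50,0]]
[[47,12],[48,6],[50,0]]
[[21,6],[27,0],[47,12],[48,6],[50,0]]
[[21,6],[23,7],[25,6],[27,0],[47,12],[48,6],[50,0]]
[[21,6],[23,7],[25,6],[27,0],[40,5],[45,0],[47,12],[48,6],[50,0]]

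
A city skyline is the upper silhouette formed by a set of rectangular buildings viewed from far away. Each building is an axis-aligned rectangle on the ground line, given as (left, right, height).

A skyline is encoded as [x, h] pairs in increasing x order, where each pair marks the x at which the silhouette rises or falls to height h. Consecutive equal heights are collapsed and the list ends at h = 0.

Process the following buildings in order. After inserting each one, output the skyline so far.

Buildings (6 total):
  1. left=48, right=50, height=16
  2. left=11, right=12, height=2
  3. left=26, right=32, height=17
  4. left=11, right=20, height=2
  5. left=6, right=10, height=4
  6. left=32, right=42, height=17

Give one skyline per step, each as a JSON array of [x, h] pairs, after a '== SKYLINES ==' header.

== SKYLINES ==
[[48,16],[50,0]]
[[11,2],[12,0],[48,16],[50,0]]
[[11,2],[12,0],[26,17],[32,0],[48,16],[50,0]]
[[11,2],[20,0],[26,17],[32,0],[48,16],[50,0]]
[[6,4],[10,0],[11,2],[20,0],[26,17],[32,0],[48,16],[50,0]]
[[6,4],[10,0],[11,2],[20,0],[26,17],[42,0],[48,16],[50,0]]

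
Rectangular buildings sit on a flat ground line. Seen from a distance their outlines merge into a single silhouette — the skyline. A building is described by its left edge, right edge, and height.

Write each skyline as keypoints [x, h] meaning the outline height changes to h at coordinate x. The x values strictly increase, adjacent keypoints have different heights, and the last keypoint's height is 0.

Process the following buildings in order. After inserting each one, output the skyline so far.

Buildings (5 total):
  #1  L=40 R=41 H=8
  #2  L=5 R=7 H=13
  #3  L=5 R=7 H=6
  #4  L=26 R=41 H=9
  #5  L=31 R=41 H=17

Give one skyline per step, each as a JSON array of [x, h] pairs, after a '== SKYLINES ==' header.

== SKYLINES ==
[[40,8],[41,0]]
[[5,13],[7,0],[40,8],[41,0]]
[[5,13],[7,0],[40,8],[41,0]]
[[5,13],[7,0],[26,9],[41,0]]
[[5,13],[7,0],[26,9],[31,17],[41,0]]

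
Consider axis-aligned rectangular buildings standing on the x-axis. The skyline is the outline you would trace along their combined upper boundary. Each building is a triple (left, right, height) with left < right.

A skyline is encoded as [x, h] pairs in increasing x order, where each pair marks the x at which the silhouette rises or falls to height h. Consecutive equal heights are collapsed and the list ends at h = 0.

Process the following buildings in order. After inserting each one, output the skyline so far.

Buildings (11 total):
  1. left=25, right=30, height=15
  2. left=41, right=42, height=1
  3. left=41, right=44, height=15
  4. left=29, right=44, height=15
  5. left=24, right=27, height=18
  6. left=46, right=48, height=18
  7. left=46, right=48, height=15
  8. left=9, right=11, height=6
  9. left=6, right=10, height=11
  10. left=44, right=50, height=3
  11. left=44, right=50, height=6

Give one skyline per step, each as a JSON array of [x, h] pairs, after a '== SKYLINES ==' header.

== SKYLINES ==
[[25,15],[30,0]]
[[25,15],[30,0],[41,1],[42,0]]
[[25,15],[30,0],[41,15],[44,0]]
[[25,15],[44,0]]
[[24,18],[27,15],[44,0]]
[[24,18],[27,15],[44,0],[46,18],[48,0]]
[[24,18],[27,15],[44,0],[46,18],[48,0]]
[[9,6],[11,0],[24,18],[27,15],[44,0],[46,18],[48,0]]
[[6,11],[10,6],[11,0],[24,18],[27,15],[44,0],[46,18],[48,0]]
[[6,11],[10,6],[11,0],[24,18],[27,15],[44,3],[46,18],[48,3],[50,0]]
[[6,11],[10,6],[11,0],[24,18],[27,15],[44,6],[46,18],[48,6],[50,0]]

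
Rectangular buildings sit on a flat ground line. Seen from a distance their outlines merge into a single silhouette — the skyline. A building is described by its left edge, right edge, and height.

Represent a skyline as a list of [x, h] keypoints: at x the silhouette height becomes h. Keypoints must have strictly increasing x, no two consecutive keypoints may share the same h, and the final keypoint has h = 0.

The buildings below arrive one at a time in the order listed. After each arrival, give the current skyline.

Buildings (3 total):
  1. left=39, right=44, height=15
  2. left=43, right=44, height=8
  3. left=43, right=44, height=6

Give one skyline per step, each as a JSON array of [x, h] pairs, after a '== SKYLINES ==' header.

== SKYLINES ==
[[39,15],[44,0]]
[[39,15],[44,0]]
[[39,15],[44,0]]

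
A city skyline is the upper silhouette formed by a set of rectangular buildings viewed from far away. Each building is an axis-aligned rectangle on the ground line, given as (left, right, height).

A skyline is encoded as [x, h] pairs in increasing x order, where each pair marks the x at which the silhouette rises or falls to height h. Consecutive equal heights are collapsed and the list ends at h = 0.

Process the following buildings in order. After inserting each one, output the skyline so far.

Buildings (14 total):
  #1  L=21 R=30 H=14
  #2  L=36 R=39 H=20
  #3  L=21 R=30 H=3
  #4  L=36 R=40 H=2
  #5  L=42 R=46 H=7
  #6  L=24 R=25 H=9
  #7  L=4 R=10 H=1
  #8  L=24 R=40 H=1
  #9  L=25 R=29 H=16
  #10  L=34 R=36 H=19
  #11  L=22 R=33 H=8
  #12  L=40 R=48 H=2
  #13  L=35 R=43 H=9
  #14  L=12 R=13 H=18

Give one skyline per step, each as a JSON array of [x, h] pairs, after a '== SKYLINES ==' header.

== SKYLINES ==
[[21,14],[30,0]]
[[21,14],[30,0],[36,20],[39,0]]
[[21,14],[30,0],[36,20],[39,0]]
[[21,14],[30,0],[36,20],[39,2],[40,0]]
[[21,14],[30,0],[36,20],[39,2],[40,0],[42,7],[46,0]]
[[21,14],[30,0],[36,20],[39,2],[40,0],[42,7],[46,0]]
[[4,1],[10,0],[21,14],[30,0],[36,20],[39,2],[40,0],[42,7],[46,0]]
[[4,1],[10,0],[21,14],[30,1],[36,20],[39,2],[40,0],[42,7],[46,0]]
[[4,1],[10,0],[21,14],[25,16],[29,14],[30,1],[36,20],[39,2],[40,0],[42,7],[46,0]]
[[4,1],[10,0],[21,14],[25,16],[29,14],[30,1],[34,19],[36,20],[39,2],[40,0],[42,7],[46,0]]
[[4,1],[10,0],[21,14],[25,16],[29,14],[30,8],[33,1],[34,19],[36,20],[39,2],[40,0],[42,7],[46,0]]
[[4,1],[10,0],[21,14],[25,16],[29,14],[30,8],[33,1],[34,19],[36,20],[39,2],[42,7],[46,2],[48,0]]
[[4,1],[10,0],[21,14],[25,16],[29,14],[30,8],[33,1],[34,19],[36,20],[39,9],[43,7],[46,2],[48,0]]
[[4,1],[10,0],[12,18],[13,0],[21,14],[25,16],[29,14],[30,8],[33,1],[34,19],[36,20],[39,9],[43,7],[46,2],[48,0]]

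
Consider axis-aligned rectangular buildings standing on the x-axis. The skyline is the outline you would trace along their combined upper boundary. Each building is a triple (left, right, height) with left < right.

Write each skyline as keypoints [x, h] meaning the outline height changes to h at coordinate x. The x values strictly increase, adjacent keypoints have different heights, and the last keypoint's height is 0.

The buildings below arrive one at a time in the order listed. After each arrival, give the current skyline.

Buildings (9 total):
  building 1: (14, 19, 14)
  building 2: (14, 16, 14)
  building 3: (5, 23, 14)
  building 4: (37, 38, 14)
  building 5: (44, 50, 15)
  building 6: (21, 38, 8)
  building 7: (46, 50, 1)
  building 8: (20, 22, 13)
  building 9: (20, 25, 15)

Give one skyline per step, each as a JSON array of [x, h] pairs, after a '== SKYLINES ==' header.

== SKYLINES ==
[[14,14],[19,0]]
[[14,14],[19,0]]
[[5,14],[23,0]]
[[5,14],[23,0],[37,14],[38,0]]
[[5,14],[23,0],[37,14],[38,0],[44,15],[50,0]]
[[5,14],[23,8],[37,14],[38,0],[44,15],[50,0]]
[[5,14],[23,8],[37,14],[38,0],[44,15],[50,0]]
[[5,14],[23,8],[37,14],[38,0],[44,15],[50,0]]
[[5,14],[20,15],[25,8],[37,14],[38,0],[44,15],[50,0]]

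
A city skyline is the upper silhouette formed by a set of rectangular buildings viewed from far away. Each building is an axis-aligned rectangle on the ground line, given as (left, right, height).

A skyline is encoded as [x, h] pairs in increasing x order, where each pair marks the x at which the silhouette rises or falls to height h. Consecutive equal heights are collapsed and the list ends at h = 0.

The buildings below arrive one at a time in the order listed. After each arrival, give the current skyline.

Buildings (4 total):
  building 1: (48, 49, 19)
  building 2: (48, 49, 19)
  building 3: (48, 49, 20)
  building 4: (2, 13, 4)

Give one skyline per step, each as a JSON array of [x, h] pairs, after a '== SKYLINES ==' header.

== SKYLINES ==
[[48,19],[49,0]]
[[48,19],[49,0]]
[[48,20],[49,0]]
[[2,4],[13,0],[48,20],[49,0]]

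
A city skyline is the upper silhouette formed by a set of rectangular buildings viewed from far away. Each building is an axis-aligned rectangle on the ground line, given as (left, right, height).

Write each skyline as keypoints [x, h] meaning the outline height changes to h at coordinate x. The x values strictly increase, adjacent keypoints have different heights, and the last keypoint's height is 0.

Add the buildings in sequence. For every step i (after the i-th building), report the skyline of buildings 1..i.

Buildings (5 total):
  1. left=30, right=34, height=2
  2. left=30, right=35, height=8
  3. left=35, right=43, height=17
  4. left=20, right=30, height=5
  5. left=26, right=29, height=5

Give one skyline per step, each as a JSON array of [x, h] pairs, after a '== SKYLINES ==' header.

== SKYLINES ==
[[30,2],[34,0]]
[[30,8],[35,0]]
[[30,8],[35,17],[43,0]]
[[20,5],[30,8],[35,17],[43,0]]
[[20,5],[30,8],[35,17],[43,0]]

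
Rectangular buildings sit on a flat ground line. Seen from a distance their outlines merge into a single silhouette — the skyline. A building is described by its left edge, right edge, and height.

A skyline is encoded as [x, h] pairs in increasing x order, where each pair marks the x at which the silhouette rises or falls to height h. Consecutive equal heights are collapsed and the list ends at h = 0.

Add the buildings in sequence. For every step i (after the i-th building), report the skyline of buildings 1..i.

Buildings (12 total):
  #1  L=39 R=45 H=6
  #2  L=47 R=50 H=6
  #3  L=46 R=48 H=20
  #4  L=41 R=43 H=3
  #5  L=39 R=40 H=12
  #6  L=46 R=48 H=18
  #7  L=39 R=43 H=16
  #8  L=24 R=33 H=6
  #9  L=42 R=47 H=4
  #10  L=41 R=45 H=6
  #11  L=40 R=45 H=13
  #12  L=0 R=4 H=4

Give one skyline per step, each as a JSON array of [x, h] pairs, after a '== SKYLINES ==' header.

== SKYLINES ==
[[39,6],[45,0]]
[[39,6],[45,0],[47,6],[50,0]]
[[39,6],[45,0],[46,20],[48,6],[50,0]]
[[39,6],[45,0],[46,20],[48,6],[50,0]]
[[39,12],[40,6],[45,0],[46,20],[48,6],[50,0]]
[[39,12],[40,6],[45,0],[46,20],[48,6],[50,0]]
[[39,16],[43,6],[45,0],[46,20],[48,6],[50,0]]
[[24,6],[33,0],[39,16],[43,6],[45,0],[46,20],[48,6],[50,0]]
[[24,6],[33,0],[39,16],[43,6],[45,4],[46,20],[48,6],[50,0]]
[[24,6],[33,0],[39,16],[43,6],[45,4],[46,20],[48,6],[50,0]]
[[24,6],[33,0],[39,16],[43,13],[45,4],[46,20],[48,6],[50,0]]
[[0,4],[4,0],[24,6],[33,0],[39,16],[43,13],[45,4],[46,20],[48,6],[50,0]]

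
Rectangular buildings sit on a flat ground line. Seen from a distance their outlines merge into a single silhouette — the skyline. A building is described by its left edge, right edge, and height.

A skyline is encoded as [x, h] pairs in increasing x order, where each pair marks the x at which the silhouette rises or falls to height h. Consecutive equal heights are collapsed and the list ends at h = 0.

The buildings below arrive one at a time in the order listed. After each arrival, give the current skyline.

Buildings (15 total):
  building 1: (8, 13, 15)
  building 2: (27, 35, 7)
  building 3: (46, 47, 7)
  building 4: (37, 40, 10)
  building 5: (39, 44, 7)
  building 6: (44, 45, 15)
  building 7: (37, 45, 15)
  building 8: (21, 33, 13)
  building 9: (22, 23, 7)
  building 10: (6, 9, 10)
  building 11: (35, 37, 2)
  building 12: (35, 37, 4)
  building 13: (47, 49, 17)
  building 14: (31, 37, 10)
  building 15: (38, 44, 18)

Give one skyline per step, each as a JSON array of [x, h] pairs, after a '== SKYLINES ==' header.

== SKYLINES ==
[[8,15],[13,0]]
[[8,15],[13,0],[27,7],[35,0]]
[[8,15],[13,0],[27,7],[35,0],[46,7],[47,0]]
[[8,15],[13,0],[27,7],[35,0],[37,10],[40,0],[46,7],[47,0]]
[[8,15],[13,0],[27,7],[35,0],[37,10],[40,7],[44,0],[46,7],[47,0]]
[[8,15],[13,0],[27,7],[35,0],[37,10],[40,7],[44,15],[45,0],[46,7],[47,0]]
[[8,15],[13,0],[27,7],[35,0],[37,15],[45,0],[46,7],[47,0]]
[[8,15],[13,0],[21,13],[33,7],[35,0],[37,15],[45,0],[46,7],[47,0]]
[[8,15],[13,0],[21,13],[33,7],[35,0],[37,15],[45,0],[46,7],[47,0]]
[[6,10],[8,15],[13,0],[21,13],[33,7],[35,0],[37,15],[45,0],[46,7],[47,0]]
[[6,10],[8,15],[13,0],[21,13],[33,7],[35,2],[37,15],[45,0],[46,7],[47,0]]
[[6,10],[8,15],[13,0],[21,13],[33,7],[35,4],[37,15],[45,0],[46,7],[47,0]]
[[6,10],[8,15],[13,0],[21,13],[33,7],[35,4],[37,15],[45,0],[46,7],[47,17],[49,0]]
[[6,10],[8,15],[13,0],[21,13],[33,10],[37,15],[45,0],[46,7],[47,17],[49,0]]
[[6,10],[8,15],[13,0],[21,13],[33,10],[37,15],[38,18],[44,15],[45,0],[46,7],[47,17],[49,0]]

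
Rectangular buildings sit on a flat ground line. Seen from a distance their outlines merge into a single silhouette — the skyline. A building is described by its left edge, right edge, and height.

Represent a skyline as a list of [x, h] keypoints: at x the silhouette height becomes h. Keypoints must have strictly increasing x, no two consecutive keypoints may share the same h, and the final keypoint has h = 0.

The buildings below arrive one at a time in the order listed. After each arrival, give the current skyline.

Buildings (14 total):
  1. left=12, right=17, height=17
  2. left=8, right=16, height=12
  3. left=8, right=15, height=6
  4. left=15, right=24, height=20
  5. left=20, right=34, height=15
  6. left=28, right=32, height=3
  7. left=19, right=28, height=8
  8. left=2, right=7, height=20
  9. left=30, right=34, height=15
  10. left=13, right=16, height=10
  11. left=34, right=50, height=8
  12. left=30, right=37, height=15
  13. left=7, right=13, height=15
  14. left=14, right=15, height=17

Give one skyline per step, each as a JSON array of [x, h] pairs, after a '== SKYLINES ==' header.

== SKYLINES ==
[[12,17],[17,0]]
[[8,12],[12,17],[17,0]]
[[8,12],[12,17],[17,0]]
[[8,12],[12,17],[15,20],[24,0]]
[[8,12],[12,17],[15,20],[24,15],[34,0]]
[[8,12],[12,17],[15,20],[24,15],[34,0]]
[[8,12],[12,17],[15,20],[24,15],[34,0]]
[[2,20],[7,0],[8,12],[12,17],[15,20],[24,15],[34,0]]
[[2,20],[7,0],[8,12],[12,17],[15,20],[24,15],[34,0]]
[[2,20],[7,0],[8,12],[12,17],[15,20],[24,15],[34,0]]
[[2,20],[7,0],[8,12],[12,17],[15,20],[24,15],[34,8],[50,0]]
[[2,20],[7,0],[8,12],[12,17],[15,20],[24,15],[37,8],[50,0]]
[[2,20],[7,15],[12,17],[15,20],[24,15],[37,8],[50,0]]
[[2,20],[7,15],[12,17],[15,20],[24,15],[37,8],[50,0]]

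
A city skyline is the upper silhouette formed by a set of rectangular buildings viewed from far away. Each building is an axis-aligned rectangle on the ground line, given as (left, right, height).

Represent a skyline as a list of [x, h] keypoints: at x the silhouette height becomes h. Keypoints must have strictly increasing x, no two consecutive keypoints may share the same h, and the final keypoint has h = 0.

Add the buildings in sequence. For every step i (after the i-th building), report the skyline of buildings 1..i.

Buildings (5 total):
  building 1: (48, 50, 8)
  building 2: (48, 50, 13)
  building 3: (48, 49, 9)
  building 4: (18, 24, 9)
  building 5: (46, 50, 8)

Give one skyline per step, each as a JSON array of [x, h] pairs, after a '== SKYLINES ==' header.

== SKYLINES ==
[[48,8],[50,0]]
[[48,13],[50,0]]
[[48,13],[50,0]]
[[18,9],[24,0],[48,13],[50,0]]
[[18,9],[24,0],[46,8],[48,13],[50,0]]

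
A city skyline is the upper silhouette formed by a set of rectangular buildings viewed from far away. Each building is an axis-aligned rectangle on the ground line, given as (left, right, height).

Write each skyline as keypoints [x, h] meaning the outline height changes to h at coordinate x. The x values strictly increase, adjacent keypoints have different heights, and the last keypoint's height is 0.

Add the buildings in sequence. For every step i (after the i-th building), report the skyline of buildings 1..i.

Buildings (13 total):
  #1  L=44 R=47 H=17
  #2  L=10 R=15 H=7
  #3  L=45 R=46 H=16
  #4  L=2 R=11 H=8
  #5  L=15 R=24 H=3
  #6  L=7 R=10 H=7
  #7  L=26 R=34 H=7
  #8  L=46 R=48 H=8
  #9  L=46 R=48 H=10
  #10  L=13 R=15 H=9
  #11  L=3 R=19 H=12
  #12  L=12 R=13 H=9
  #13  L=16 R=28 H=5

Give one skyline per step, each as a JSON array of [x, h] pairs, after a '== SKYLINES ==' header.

== SKYLINES ==
[[44,17],[47,0]]
[[10,7],[15,0],[44,17],[47,0]]
[[10,7],[15,0],[44,17],[47,0]]
[[2,8],[11,7],[15,0],[44,17],[47,0]]
[[2,8],[11,7],[15,3],[24,0],[44,17],[47,0]]
[[2,8],[11,7],[15,3],[24,0],[44,17],[47,0]]
[[2,8],[11,7],[15,3],[24,0],[26,7],[34,0],[44,17],[47,0]]
[[2,8],[11,7],[15,3],[24,0],[26,7],[34,0],[44,17],[47,8],[48,0]]
[[2,8],[11,7],[15,3],[24,0],[26,7],[34,0],[44,17],[47,10],[48,0]]
[[2,8],[11,7],[13,9],[15,3],[24,0],[26,7],[34,0],[44,17],[47,10],[48,0]]
[[2,8],[3,12],[19,3],[24,0],[26,7],[34,0],[44,17],[47,10],[48,0]]
[[2,8],[3,12],[19,3],[24,0],[26,7],[34,0],[44,17],[47,10],[48,0]]
[[2,8],[3,12],[19,5],[26,7],[34,0],[44,17],[47,10],[48,0]]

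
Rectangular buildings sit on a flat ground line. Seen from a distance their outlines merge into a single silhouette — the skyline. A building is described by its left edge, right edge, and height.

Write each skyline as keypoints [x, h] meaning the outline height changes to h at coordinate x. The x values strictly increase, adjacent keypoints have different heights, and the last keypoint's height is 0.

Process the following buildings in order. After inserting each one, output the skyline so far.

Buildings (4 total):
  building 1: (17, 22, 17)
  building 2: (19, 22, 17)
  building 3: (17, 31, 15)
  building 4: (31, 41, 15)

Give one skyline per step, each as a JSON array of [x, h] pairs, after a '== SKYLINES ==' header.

== SKYLINES ==
[[17,17],[22,0]]
[[17,17],[22,0]]
[[17,17],[22,15],[31,0]]
[[17,17],[22,15],[41,0]]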